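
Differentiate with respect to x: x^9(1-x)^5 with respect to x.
9x^8(1-x)^5 - 5x^9(1-x)^4

Product rule: 9x^{8}(1-x)^{5} + x^9·(-5)(1-x)^{4}.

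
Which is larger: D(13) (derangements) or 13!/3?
D(13) = (13-1)·[D(12) + D(11)] = 12·[176,214,841 + 14,684,570] = 2,290,792,932; 13!/3 = 6,227,020,800/3 = 2,075,673,600.
Final answer: D(13)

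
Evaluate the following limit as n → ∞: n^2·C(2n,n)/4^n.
∞

Explanation: C(2n,n) ~ 4^n/√(πn), so n^2·C(2n,n)/4^n ~ n^(2 − 1/2)/√π → ∞.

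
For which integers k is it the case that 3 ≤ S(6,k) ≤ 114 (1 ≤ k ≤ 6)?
2, 3, 4, 5

S(6,1)=1; S(6,2)=31; S(6,3)=90; S(6,4)=65; S(6,5)=15; S(6,6)=1. So valid k = 2, 3, 4, 5.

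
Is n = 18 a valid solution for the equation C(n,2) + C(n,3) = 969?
Yes

Solution: C(18,2) + C(18,3) = 153 + 816 = 969, which equals 969.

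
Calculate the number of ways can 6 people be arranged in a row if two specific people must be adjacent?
240

Working:
Treat pair as unit: (6-1)! arrangements × 2 internal orders = 240.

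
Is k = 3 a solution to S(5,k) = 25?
Yes

Working:
S(5,3) = 3·S(4,3) + S(4,2) = 3·6 + 7 = 25, which equals 25.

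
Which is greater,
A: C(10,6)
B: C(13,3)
B

Reasoning: A=C(10,6)=210, B=C(13,3)=286.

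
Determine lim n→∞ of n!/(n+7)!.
0

Solution: n!/(n+7)! = 1/[(n+1)(n+2)···(n+7)] → 0 as n → ∞.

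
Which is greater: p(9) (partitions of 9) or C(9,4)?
C(9,4)

Solution: Pentagonal recurrence p(n) = p(n−1) + p(n−2) − p(n−5) − p(n−7) + …: p(9) = p(8) + p(7) − p(4) − p(2) = 22 + 15 − 5 − 2 = 30; C(9,4) = 126.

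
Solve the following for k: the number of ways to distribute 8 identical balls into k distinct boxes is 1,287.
6

Solution: Stars and bars: the count is C(8+k−1, k−1), increasing in k. k=4: C(11,3) = 165, k=5: C(12,4) = 495, k=6: C(13,5) = 1,287 ✓. So k = 6.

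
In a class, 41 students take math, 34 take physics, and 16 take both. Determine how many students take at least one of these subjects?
|A∪B| = |A|+|B|-|A∩B| = 41+34-16 = 59.

Answer: 59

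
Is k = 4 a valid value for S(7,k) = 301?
No

Reasoning: S(7,4) = 4·S(6,4) + S(6,3) = 4·65 + 90 = 350, which does not equal 301.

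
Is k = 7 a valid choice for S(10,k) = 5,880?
Yes

S(10,7) = 7·S(9,7) + S(9,6) = 7·462 + 2,646 = 5,880, which equals 5,880.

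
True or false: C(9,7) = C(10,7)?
LHS = C(9,7) = 36; RHS = C(10,7) = 120. 36 ≠ 120, so the statement does not hold.
Final answer: False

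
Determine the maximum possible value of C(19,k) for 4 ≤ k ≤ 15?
92,378

Explanation: C(19,k) is maximised at the centre of the row: C(19,9) = 92,378.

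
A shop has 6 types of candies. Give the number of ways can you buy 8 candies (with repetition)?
Stars and bars: C(8+6-1, 8) = C(13, 8) = 1,287.
Final answer: 1,287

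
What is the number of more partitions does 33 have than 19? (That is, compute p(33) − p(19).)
Pentagonal recurrence p(n) = p(n−1) + p(n−2) − p(n−5) − p(n−7) + …: p(33) = p(32) + p(31) − p(28) − p(26) + p(21) + p(18) − p(11) − p(7) = 8,349 + 6,842 − 3,718 − 2,436 + 792 + 385 − 56 − 15 = 10,143.
p(19) = p(18) + p(17) − p(14) − p(12) + p(7) + p(4) = 385 + 297 − 135 − 77 + 15 + 5 = 490.
Difference = 10,143 − 490 = 9,653.

Answer: 9,653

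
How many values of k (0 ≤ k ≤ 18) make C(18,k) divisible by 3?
16

Explanation: Checking C(18,k) mod 3 for k = 0..18: divisible at k = 1, 2, 3, 4, 5, 6, 7, 8, 10, 11, 12, 13, 14, 15, 16, 17. That's 16 values.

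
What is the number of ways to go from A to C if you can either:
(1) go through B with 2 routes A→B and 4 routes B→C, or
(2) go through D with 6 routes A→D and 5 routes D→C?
Route via B: 2×4=8. Route via D: 6×5=30. Total: 38.

Answer: 38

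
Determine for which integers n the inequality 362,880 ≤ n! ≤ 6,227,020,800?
9, 10, 11, 12, 13
n! is strictly increasing; 9! = 362,880 and 13! = 6,227,020,800, so valid n = 9, 10, 11, 12, 13.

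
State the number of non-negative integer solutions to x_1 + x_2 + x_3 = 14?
120

Solution: C(14+3-1, 3-1) = 120.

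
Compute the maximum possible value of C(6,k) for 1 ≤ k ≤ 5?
C(6,k) is maximised at the centre of the row: C(6,3) = 20.
Final answer: 20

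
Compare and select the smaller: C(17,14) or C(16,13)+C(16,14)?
Equal
By Pascal's identity: C(17,14) = C(16,13)+C(16,14) = 680. Equal.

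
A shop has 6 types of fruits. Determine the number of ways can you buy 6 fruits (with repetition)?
462

Stars and bars: C(6+6-1, 6) = C(11, 6) = 462.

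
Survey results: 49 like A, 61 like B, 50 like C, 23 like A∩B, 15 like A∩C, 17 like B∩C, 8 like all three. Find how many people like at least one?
113

Reasoning: |A∪B∪C| = 49+61+50-23-15-17+8 = 113.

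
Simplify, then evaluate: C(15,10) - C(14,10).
2,002

C(15,10) - C(14,10) = C(14,9) = 2,002.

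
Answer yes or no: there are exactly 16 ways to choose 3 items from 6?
No

Explanation: C(6,3) = 20 ≠ 16.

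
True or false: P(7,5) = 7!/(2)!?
True

Permutation formula P(n,k) = n!/(n-k)!: 7!/2! = 5,040/2 = 2,520 = P(7,5). The statement holds.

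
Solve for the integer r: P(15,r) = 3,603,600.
6

P(15,r) = 15·14·…·(15−r+1), a product of r factors. Multiplying down from 15: 15 = 15; 15·14 = 210; 15·14·13 = 2,730; 15·14·13·12 = 32,760; 15·14·13·12·11 = 360,360; 15·14·13·12·11·10 = 3,603,600 ✓ (6 factors). So r = 6.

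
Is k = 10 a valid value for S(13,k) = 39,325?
Yes

Solution: S(13,10) = 10·S(12,10) + S(12,9) = 10·1,705 + 22,275 = 39,325, which equals 39,325.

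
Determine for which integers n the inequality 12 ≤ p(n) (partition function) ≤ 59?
7, 8, 9, 10, 11

Solution: Tabulating p(n) via p(n) = p(n−1) + p(n−2) − p(n−5) − p(n−7) + …: p(6)=11; p(7)=15; p(8)=22; p(9)=30; p(10)=42; p(11)=56; p(12)=77. So valid n = 7, 8, 9, 10, 11.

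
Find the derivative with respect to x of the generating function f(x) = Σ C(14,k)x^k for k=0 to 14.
Σ k·C(14,k)x^(k-1) for k=1 to 14

Reasoning: Term-by-term differentiation gives Σ k·C(14,k)x^{k-1} for k=1 to 14.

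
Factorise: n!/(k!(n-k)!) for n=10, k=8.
C(10,8) = 45
This is the binomial coefficient C(10,8) = 45.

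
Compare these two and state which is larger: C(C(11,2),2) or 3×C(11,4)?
C(C(11,2),2)=1,485, 3×C(11,4)=990.
Final answer: C(C(11,2),2)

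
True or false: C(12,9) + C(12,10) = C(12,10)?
False

Solution: Pascal's identity gives C(13,10) = 286, whereas C(12,10) = 66.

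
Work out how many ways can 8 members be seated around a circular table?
5,040

Solution: Circular arrangements: (8-1)! = 5,040.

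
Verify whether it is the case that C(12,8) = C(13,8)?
False

Working:
LHS = C(12,8) = 495; RHS = C(13,8) = 1,287. 495 ≠ 1,287, so the statement does not hold.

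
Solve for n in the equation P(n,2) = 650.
26

Explanation: P(n,2) = n(n−1) is increasing in n; n(n−1) ≈ (n−0.5)^2 = 650 gives n ≈ 26.0. Check: P(24,2) = 552, P(25,2) = 600, P(26,2) = 650 ✓. So n = 26.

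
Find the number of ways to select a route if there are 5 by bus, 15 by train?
20

Solution: By the addition principle: 5 + 15 = 20.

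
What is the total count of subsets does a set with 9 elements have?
512

Explanation: Each element can be included or excluded: 2^9 = 512.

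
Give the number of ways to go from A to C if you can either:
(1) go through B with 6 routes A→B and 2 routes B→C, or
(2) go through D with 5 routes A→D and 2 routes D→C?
Route via B: 6×2=12. Route via D: 5×2=10. Total: 22.

Answer: 22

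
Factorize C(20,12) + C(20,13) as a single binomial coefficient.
By Pascal's identity: C(20,12) + C(20,13) = C(21,13) = 203,490.
Final answer: C(21,13)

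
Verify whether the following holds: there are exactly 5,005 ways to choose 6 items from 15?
True

C(15,6) = 5,005.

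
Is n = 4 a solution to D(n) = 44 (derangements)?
No

Explanation: D(4) = (4-1)·[D(3) + D(2)] = 3·[2 + 1] = 9, which does not equal 44.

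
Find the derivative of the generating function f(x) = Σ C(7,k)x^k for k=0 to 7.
Σ k·C(7,k)x^(k-1) for k=1 to 7
Term-by-term differentiation gives Σ k·C(7,k)x^{k-1} for k=1 to 7.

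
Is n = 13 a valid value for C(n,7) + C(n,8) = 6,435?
C(13,7) + C(13,8) = 1,716 + 1,287 = 3,003, which does not equal 6,435.
Final answer: No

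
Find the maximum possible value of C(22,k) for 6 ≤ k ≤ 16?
705,432

Working:
C(22,k) is maximised at the centre of the row: C(22,11) = 705,432.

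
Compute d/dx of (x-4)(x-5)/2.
(2x - 9)/2

d/dx[(x-4)(x-5)] = (x-5) + (x-4) = 2x - 9. Dividing by 2 gives (2x - 9)/2.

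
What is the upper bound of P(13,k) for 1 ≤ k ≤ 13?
6,227,020,800

Solution: P(13,k) increases in k, so maximum at k = 13: 13! = 6,227,020,800.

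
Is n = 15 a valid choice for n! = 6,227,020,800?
15! = 15·14! = 15·87,178,291,200 = 1,307,674,368,000, which does not equal 6,227,020,800.
Final answer: No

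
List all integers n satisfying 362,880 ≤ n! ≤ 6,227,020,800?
n! is strictly increasing; 9! = 362,880 and 13! = 6,227,020,800, so valid n = 9, 10, 11, 12, 13.

Answer: 9, 10, 11, 12, 13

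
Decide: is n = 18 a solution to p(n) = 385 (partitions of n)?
Yes

Pentagonal recurrence p(n) = p(n−1) + p(n−2) − p(n−5) − p(n−7) + …: p(18) = p(17) + p(16) − p(13) − p(11) + p(6) + p(3) = 297 + 231 − 101 − 56 + 11 + 3 = 385, which equals 385.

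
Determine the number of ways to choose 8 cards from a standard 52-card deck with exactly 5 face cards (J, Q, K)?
7,824,960

Explanation: 12 face cards and 40 non-face cards: C(12,5) × C(40,3) = 792 × 9,880 = 7,824,960.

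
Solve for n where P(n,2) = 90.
10

Explanation: P(n,2) = n(n−1) is increasing in n; n(n−1) ≈ (n−0.5)^2 = 90 gives n ≈ 10.0. Check: P(8,2) = 56, P(9,2) = 72, P(10,2) = 90 ✓. So n = 10.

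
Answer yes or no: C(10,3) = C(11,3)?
LHS = C(10,3) = 120; RHS = C(11,3) = 165. 120 ≠ 165, so the statement does not hold.
Final answer: No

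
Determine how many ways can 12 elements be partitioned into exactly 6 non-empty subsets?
1,323,652

Reasoning: This equals S(12,6), the Stirling number of the 2nd kind.
Using the Stirling recurrence: S(n,k) = k·S(n-1,k) + S(n-1,k-1)
S(12,6) = 6·S(11,6) + S(11,5)
         = 6·179487 + 246730
         = 1076922 + 246730
         = 1,323,652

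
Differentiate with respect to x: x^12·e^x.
(12x^11 + x^12)e^x

Working:
Product rule: d/dx[x^12]·e^x + x^12·d/dx[e^x] = 12x^{11}e^x + x^12e^x.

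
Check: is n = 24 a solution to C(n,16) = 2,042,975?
C(24,16) = 24·23·22·21·20·19·18·17·16·15·14·13·12·11·10·9/16! = 15,388,105,201,717,248,000/20,922,789,888,000 = 735,471, which does not equal 2,042,975.

Answer: No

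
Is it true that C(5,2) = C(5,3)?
Symmetry C(n,k) = C(n,n-k): C(5,2) = 10 and C(5,3) = 10. Both sides agree, so the statement holds.
Final answer: True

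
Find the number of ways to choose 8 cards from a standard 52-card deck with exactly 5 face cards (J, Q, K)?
7,824,960

Solution: 12 face cards and 40 non-face cards: C(12,5) × C(40,3) = 792 × 9,880 = 7,824,960.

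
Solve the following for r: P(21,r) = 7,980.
3

P(21,r) = 21·20·…·(21−r+1), a product of r factors. Multiplying down from 21: 21 = 21; 21·20 = 420; 21·20·19 = 7,980 ✓ (3 factors). So r = 3.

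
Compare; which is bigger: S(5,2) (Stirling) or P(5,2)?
S(5,2) = 2·S(4,2) + S(4,1) = 2·7 + 1 = 15; P(5,2) = 20.

Answer: P(5,2)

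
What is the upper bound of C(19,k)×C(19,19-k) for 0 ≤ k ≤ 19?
8,533,694,884

Explanation: C(19,k)·C(19,19-k) = C(19,k)², maximised at the centre k = 9: C(19,9)² = 8,533,694,884.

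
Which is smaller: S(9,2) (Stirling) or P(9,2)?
P(9,2)

S(9,2) = 2·S(8,2) + S(8,1) = 2·127 + 1 = 255; P(9,2) = 72.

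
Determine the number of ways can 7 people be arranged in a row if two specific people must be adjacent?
1,440

Solution: Treat pair as unit: (7-1)! arrangements × 2 internal orders = 1,440.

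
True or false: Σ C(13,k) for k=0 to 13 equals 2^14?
False

Binomial theorem: Σ C(13,k) = (1+1)^13 = 2^13 = 8,192; RHS 2^14 = 16,384.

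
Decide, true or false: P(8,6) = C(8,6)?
P(8,6) = 20,160 but C(8,6) = 28; they differ by a factor of 6! = 720, so the statement does not hold.

Answer: False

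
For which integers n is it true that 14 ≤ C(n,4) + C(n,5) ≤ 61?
6, 7

C(5,4)+C(5,5)=6; C(6,4)+C(6,5)=21; C(7,4)+C(7,5)=56; C(8,4)+C(8,5)=126. So valid n = 6, 7.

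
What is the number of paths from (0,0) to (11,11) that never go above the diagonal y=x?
58,786

Working:
Counted by the Catalan number C_11: C_11 = C(22,11)/(11+1) = 705,432/12 = 58,786.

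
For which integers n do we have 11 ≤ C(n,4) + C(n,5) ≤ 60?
6, 7
C(5,4)+C(5,5)=6; C(6,4)+C(6,5)=21; C(7,4)+C(7,5)=56; C(8,4)+C(8,5)=126. So valid n = 6, 7.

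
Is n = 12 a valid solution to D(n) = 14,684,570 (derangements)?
D(12) = (12-1)·[D(11) + D(10)] = 11·[14,684,570 + 1,334,961] = 176,214,841, which does not equal 14,684,570.

Answer: No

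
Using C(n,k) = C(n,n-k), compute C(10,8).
C(10,8) = C(10,2) = 45.

Answer: 45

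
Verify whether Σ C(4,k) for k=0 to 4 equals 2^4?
True

Solution: Binomial theorem: Σ C(4,k) = (1+1)^4 = 2^4 = 16; RHS 2^4 = 16.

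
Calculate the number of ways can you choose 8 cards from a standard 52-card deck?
752,538,150

Solution: C(52,8) = 752,538,150.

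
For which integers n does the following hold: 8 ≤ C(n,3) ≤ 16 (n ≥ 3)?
C(4,3)=4; C(5,3)=10; C(6,3)=20. So valid n = 5.
Final answer: 5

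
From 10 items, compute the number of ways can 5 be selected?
252

Working:
C(10,5) = 10! / (5! × (10-5)!)
         = 10! / (5! × 5!)
         = 252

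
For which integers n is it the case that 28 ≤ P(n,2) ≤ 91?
6, 7, 8, 9, 10

Reasoning: P(5,2)=20; P(6,2)=30; P(7,2)=42; P(8,2)=56; P(9,2)=72; P(10,2)=90; P(11,2)=110. So valid n = 6, 7, 8, 9, 10.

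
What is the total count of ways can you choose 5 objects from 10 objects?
252

C(10,5) = 10! / (5! × (10-5)!)
         = 10! / (5! × 5!)
         = 252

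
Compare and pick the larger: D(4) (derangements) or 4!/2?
4!/2

Reasoning: D(4) = (4-1)·[D(3) + D(2)] = 3·[2 + 1] = 9; 4!/2 = 24/2 = 12.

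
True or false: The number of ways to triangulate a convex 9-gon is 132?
False

Triangulations of a convex 9-gon are counted by the Catalan number C_7: C_7 = C(14,7)/(7+1) = 3,432/8 = 429.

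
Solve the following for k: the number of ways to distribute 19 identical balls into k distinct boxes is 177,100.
Stars and bars: the count is C(19+k−1, k−1), increasing in k. k=5: C(23,4) = 8,855, k=6: C(24,5) = 42,504, k=7: C(25,6) = 177,100 ✓. So k = 7.
Final answer: 7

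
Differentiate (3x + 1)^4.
12(3x + 1)^3

Chain rule: 4(3x+1)^{3} × 3 = 12(3x+1)^{3}.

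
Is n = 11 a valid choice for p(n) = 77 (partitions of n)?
No

Working:
Pentagonal recurrence p(n) = p(n−1) + p(n−2) − p(n−5) − p(n−7) + …: p(11) = p(10) + p(9) − p(6) − p(4) = 42 + 30 − 11 − 5 = 56, which does not equal 77.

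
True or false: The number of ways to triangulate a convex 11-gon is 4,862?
Triangulations of a convex 11-gon are counted by the Catalan number C_9: C_9 = C(18,9)/(9+1) = 48,620/10 = 4,862.
Final answer: True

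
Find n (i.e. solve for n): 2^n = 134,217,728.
27

134,217,728 = 1,024 × 1,024 × 128 = 2^10 × 2^10 × 2^7 = 2^27, so n = 27.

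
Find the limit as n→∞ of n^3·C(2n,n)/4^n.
∞

Solution: C(2n,n) ~ 4^n/√(πn), so n^3·C(2n,n)/4^n ~ n^(3 − 1/2)/√π → ∞.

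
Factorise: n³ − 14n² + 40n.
n(n − 4)(n − 10)
n³ − 14n² + 40n = n(n² − 14n + 40) = n(n − 4)(n − 10).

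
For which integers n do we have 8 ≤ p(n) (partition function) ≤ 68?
6, 7, 8, 9, 10, 11
Tabulating p(n) via p(n) = p(n−1) + p(n−2) − p(n−5) − p(n−7) + …: p(5)=7; p(6)=11; p(7)=15; p(8)=22; p(9)=30; p(10)=42; p(11)=56; p(12)=77. So valid n = 6, 7, 8, 9, 10, 11.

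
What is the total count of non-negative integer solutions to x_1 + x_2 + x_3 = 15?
C(15+3-1, 3-1) = 136.

Answer: 136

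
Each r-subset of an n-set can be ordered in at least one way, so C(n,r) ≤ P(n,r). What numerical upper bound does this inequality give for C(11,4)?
7,920

Explanation: P(11,4) = 11·10·9·8 = 7,920, so C(11,4) ≤ 7,920. (The bound is loose by a factor of 4! = 24: C(11,4) = 7,920/24 = 330.)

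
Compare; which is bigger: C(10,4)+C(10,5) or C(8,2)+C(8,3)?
First=462, Second=84.
Final answer: C(10,4)+C(10,5)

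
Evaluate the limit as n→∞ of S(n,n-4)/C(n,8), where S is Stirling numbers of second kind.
The leading term of S(n,n-4) as a polynomial in n is (7)!!·C(n,8), so the ratio → (7)!! = 105.
Final answer: 105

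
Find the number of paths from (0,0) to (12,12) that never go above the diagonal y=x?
208,012

Reasoning: Counted by the Catalan number C_12: C_12 = C(24,12)/(12+1) = 2,704,156/13 = 208,012.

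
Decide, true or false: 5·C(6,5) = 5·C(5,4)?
False

Absorption identity k·C(n,k) = n·C(n-1,k-1). LHS = 5·6 = 30; RHS = 5·5 = 25.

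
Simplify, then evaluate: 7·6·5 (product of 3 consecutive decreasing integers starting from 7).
210

Solution: This is P(7,3) = 7!/(4)! = 210.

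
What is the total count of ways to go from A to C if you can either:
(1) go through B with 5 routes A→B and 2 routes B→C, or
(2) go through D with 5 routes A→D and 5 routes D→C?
35

Route via B: 5×2=10. Route via D: 5×5=25. Total: 35.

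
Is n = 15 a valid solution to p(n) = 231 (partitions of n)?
No

Reasoning: Pentagonal recurrence p(n) = p(n−1) + p(n−2) − p(n−5) − p(n−7) + …: p(15) = p(14) + p(13) − p(10) − p(8) + p(3) + p(0) = 135 + 101 − 42 − 22 + 3 + 1 = 176, which does not equal 231.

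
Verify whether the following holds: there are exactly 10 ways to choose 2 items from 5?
C(5,2) = 10.

Answer: True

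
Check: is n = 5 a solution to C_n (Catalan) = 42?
Yes
C_5 = C(10,5)/(5+1) = 252/6 = 42, which equals 42.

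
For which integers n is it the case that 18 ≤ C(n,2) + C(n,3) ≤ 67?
5, 6, 7

Explanation: C(4,2)+C(4,3)=10; C(5,2)+C(5,3)=20; C(6,2)+C(6,3)=35; C(7,2)+C(7,3)=56; C(8,2)+C(8,3)=84. So valid n = 5, 6, 7.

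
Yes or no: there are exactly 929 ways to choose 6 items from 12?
C(12,6) = 924 ≠ 929.

Answer: No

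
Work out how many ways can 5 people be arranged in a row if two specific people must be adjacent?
48

Explanation: Treat pair as unit: (5-1)! arrangements × 2 internal orders = 48.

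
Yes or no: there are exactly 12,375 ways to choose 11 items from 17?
No

Working:
C(17,11) = 12,376 ≠ 12375.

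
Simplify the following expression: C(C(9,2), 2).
630
C(9,2) = 36, then C(36, 2) = 630.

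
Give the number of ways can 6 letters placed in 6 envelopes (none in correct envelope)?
265

Reasoning: Using D(n) = (n-1)[D(n-1) + D(n-2)]:
D(6) = (6-1) × [D(5) + D(4)]
      = 5 × [44 + 9]
      = 5 × 53
      = 265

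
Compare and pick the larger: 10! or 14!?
14!
10!=3,628,800, 14!=87,178,291,200. 14! > 10!.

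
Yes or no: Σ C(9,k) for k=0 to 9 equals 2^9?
Binomial theorem: Σ C(9,k) = (1+1)^9 = 2^9 = 512; RHS 2^9 = 512.
Final answer: Yes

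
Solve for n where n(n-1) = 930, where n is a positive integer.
n² − n − 930 = 0, so n = (1 ± √(1 + 4·930))/2 = (1 ± √3,721)/2 = (1 ± 61)/2, i.e. n = 31 or n = -30. Taking the positive root, n = 31 (check: 31×30 = 930).

Answer: 31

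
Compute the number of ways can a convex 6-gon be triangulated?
14

Using the Catalan number formula: C_n = C(2n, n) / (n+1)
C_4 = C(8, 4) / (4+1)
     = 70 / 5
     = 14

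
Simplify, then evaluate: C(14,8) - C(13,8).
1,716

Solution: C(14,8) - C(13,8) = C(13,7) = 1,716.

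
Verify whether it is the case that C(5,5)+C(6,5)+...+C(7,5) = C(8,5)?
False
Hockey stick identity gives Σ = C(8,6) = 28; RHS C(8,5) = 56.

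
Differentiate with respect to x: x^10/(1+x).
(10x^9(1+x) - x^10)/(1+x)²

Explanation: Quotient rule: [10x^{9}(1+x) - x^10]/(1+x)².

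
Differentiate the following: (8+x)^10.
Using the power rule: d/dx (8+x)^10 = 10(8+x)^{9}.
Final answer: 10(8+x)^9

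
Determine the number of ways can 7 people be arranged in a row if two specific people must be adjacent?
Treat pair as unit: (7-1)! arrangements × 2 internal orders = 1,440.
Final answer: 1,440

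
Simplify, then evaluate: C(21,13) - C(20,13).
125,970

Reasoning: C(21,13) - C(20,13) = C(20,12) = 125,970.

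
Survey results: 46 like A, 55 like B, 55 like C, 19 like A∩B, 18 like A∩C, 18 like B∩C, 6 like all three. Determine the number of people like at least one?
|A∪B∪C| = 46+55+55-19-18-18+6 = 107.
Final answer: 107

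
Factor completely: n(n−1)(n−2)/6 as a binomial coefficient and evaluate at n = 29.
n(n−1)(n−2)/6 = n!/(3!(n−3)!) = C(n,3). At n = 29: C(29,3) = 3,654.
Final answer: C(n,3); C(29,3) = 3,654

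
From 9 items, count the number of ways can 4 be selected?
126

Explanation: C(9,4) = 9! / (4! × (9-4)!)
         = 9! / (4! × 5!)
         = 126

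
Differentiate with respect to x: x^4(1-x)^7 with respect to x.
4x^3(1-x)^7 - 7x^4(1-x)^6

Working:
Product rule: 4x^{3}(1-x)^{7} + x^4·(-7)(1-x)^{6}.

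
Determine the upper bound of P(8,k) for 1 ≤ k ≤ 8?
40,320

Reasoning: P(8,k) increases in k, so maximum at k = 8: 8! = 40,320.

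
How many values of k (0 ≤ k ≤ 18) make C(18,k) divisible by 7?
4

Solution: Checking C(18,k) mod 7 for k = 0..18: divisible at k = 5, 6, 12, 13. That's 4 values.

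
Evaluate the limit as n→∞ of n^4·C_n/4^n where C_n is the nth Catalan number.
∞

Explanation: C_n ~ 4^n/(n^(3/2)√π), so n^4·C_n/4^n ~ n^(4 − 3/2)/√π → ∞.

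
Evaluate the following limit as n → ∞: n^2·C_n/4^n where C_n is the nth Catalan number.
∞
C_n ~ 4^n/(n^(3/2)√π), so n^2·C_n/4^n ~ n^(2 − 3/2)/√π → ∞.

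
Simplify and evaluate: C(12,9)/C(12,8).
4/9

C(n,k+1)/C(n,k) = (n−k)/(k+1). Here (12−8)/(8+1) = 4/9 = 4/9.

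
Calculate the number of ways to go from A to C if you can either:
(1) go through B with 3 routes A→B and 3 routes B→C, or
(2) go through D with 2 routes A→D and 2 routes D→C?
13

Solution: Route via B: 3×3=9. Route via D: 2×2=4. Total: 13.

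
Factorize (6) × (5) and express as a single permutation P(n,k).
P(6,2) = 6!/(4)!

Product of 2 consecutive descending integers starting at 6: P(6,2) = 6!/4! = 30.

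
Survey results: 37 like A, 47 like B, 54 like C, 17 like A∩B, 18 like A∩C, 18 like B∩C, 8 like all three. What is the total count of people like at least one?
93

|A∪B∪C| = 37+47+54-17-18-18+8 = 93.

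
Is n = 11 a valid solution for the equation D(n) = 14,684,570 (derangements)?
Yes

D(11) = (11-1)·[D(10) + D(9)] = 10·[1,334,961 + 133,496] = 14,684,570, which equals 14,684,570.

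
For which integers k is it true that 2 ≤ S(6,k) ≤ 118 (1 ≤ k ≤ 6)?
2, 3, 4, 5

Explanation: S(6,1)=1; S(6,2)=31; S(6,3)=90; S(6,4)=65; S(6,5)=15; S(6,6)=1. So valid k = 2, 3, 4, 5.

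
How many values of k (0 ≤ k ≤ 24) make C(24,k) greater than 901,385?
7

Row 24 is unimodal and symmetric about k=24/2. C(24,8)=735,471 ≤ 901,385; C(24,9)=1,307,504 > 901,385; by symmetry C(24,k) > 901,385 for k = 9..15. That's 15 - 9 + 1 = 7 values.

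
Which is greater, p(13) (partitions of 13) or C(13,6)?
C(13,6)

Reasoning: Pentagonal recurrence p(n) = p(n−1) + p(n−2) − p(n−5) − p(n−7) + …: p(13) = p(12) + p(11) − p(8) − p(6) + p(1) = 77 + 56 − 22 − 11 + 1 = 101; C(13,6) = 1,716.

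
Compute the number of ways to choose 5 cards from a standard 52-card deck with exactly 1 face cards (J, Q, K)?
1,096,680

12 face cards and 40 non-face cards: C(12,1) × C(40,4) = 12 × 91,390 = 1,096,680.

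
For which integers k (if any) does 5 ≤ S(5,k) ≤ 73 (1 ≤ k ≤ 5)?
S(5,1)=1; S(5,2)=15; S(5,3)=25; S(5,4)=10; S(5,5)=1. So valid k = 2, 3, 4.

Answer: 2, 3, 4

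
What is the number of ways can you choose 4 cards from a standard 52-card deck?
270,725

Explanation: C(52,4) = 270,725.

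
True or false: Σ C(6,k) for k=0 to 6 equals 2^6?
True

Binomial theorem: Σ C(6,k) = (1+1)^6 = 2^6 = 64; RHS 2^6 = 64.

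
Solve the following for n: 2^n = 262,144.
18
262,144 = 1,024 × 256 = 2^10 × 2^8 = 2^18, so n = 18.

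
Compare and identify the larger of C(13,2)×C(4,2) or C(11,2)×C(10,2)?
C(11,2)×C(10,2)

Reasoning: C(13,2)×C(4,2)=468, C(11,2)×C(10,2)=2,475.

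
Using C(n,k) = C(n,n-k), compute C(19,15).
3,876

Solution: C(19,15) = C(19,4) = 3,876.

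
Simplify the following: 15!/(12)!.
2,730

This equals 15×14×13 = 2,730.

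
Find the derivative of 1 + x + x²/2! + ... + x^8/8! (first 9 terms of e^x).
1 + x + x²/2! + ... + x^7/7!

Working:
Differentiating term by term gives the first 8 terms of e^x.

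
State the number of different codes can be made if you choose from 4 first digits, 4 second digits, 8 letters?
128

Explanation: By the multiplication principle: 4 × 4 × 8 = 128.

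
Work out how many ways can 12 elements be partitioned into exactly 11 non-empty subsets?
66

Solution: This equals S(12,11), the Stirling number of the 2nd kind.
Using the Stirling recurrence: S(n,k) = k·S(n-1,k) + S(n-1,k-1)
S(12,11) = 11·S(11,11) + S(11,10)
         = 11·1 + 55
         = 11 + 55
         = 66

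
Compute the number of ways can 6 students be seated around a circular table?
Circular arrangements: (6-1)! = 120.
Final answer: 120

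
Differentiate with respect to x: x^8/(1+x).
Quotient rule: [8x^{7}(1+x) - x^8]/(1+x)².

Answer: (8x^7(1+x) - x^8)/(1+x)²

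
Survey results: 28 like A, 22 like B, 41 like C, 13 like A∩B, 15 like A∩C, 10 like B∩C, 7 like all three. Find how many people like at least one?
60

Working:
|A∪B∪C| = 28+22+41-13-15-10+7 = 60.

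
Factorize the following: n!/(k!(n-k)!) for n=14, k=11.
This is the binomial coefficient C(14,11) = 364.

Answer: C(14,11) = 364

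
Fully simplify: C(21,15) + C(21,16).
74,613

Solution: By Pascal's identity: C(22,16) = 74,613.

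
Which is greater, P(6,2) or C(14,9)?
P(6,2)=30, C(14,9)=2,002.
Final answer: C(14,9)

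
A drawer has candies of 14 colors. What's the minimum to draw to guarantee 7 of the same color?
85

Reasoning: Worst case: 6 of each = 84. One more: 85.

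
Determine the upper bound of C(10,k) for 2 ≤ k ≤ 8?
252

Reasoning: C(10,k) is maximised at the centre of the row: C(10,5) = 252.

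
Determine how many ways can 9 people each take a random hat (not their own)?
133,496

Explanation: Using D(n) = (n-1)[D(n-1) + D(n-2)]:
D(9) = (9-1) × [D(8) + D(7)]
      = 8 × [14833 + 1854]
      = 8 × 16687
      = 133,496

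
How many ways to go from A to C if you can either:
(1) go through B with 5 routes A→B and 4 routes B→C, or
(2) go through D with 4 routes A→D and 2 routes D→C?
28

Reasoning: Route via B: 5×4=20. Route via D: 4×2=8. Total: 28.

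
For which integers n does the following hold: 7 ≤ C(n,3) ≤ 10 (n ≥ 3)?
5

C(4,3)=4; C(5,3)=10; C(6,3)=20. So valid n = 5.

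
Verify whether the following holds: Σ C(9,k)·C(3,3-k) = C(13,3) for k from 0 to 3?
False
Vandermonde's identity gives C(12,3) = 220; RHS C(13,3) = 286.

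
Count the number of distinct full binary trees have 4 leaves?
5

Explanation: Using the Catalan number formula: C_n = C(2n, n) / (n+1)
C_3 = C(6, 3) / (3+1)
     = 20 / 4
     = 5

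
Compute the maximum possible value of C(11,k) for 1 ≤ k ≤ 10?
462

Explanation: C(11,k) is maximised at the centre of the row: C(11,5) = 462.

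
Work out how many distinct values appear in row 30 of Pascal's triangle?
16

Solution: Row 30 has entries C(30,0)..C(30,30); by symmetry C(30,k)=C(30,30-k), giving 16 distinct values.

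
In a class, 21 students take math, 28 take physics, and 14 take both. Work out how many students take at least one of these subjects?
35

Working:
|A∪B| = |A|+|B|-|A∩B| = 21+28-14 = 35.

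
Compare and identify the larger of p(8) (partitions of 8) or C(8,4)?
C(8,4)
Pentagonal recurrence p(n) = p(n−1) + p(n−2) − p(n−5) − p(n−7) + …: p(8) = p(7) + p(6) − p(3) − p(1) = 15 + 11 − 3 − 1 = 22; C(8,4) = 70.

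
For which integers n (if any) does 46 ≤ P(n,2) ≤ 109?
P(7,2)=42; P(8,2)=56; P(9,2)=72; P(10,2)=90; P(11,2)=110. So valid n = 8, 9, 10.

Answer: 8, 9, 10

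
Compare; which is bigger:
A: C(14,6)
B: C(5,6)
A

A=C(14,6)=3,003, B=C(5,6)=0.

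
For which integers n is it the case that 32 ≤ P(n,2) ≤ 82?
P(6,2)=30; P(7,2)=42; P(8,2)=56; P(9,2)=72; P(10,2)=90. So valid n = 7, 8, 9.

Answer: 7, 8, 9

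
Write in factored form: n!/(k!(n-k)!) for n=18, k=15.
C(18,15) = 816

Working:
This is the binomial coefficient C(18,15) = 816.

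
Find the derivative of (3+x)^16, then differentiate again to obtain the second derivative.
240(3+x)^14
First derivative: 16(3+x)^{15}. Second derivative: 16·15·(3+x)^{14} = 240(3+x)^{14}.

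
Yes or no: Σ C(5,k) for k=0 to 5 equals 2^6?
No

Binomial theorem: Σ C(5,k) = (1+1)^5 = 2^5 = 32; RHS 2^6 = 64.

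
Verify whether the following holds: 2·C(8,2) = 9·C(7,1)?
Absorption identity k·C(n,k) = n·C(n-1,k-1). LHS = 2·28 = 56; RHS = 9·7 = 63.

Answer: False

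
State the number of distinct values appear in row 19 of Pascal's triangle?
10
Row 19 has entries C(19,0)..C(19,19); by symmetry C(19,k)=C(19,19-k), giving 10 distinct values.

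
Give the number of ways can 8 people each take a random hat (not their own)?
14,833
Using D(n) = (n-1)[D(n-1) + D(n-2)]:
D(8) = (8-1) × [D(7) + D(6)]
      = 7 × [1854 + 265]
      = 7 × 2119
      = 14,833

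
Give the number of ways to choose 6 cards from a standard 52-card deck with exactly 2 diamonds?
13 diamonds and 39 non-diamonds: C(13,2) × C(39,4) = 78 × 82251 = 6,415,578.
Final answer: 6,415,578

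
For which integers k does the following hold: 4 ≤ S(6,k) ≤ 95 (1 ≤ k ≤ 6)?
2, 3, 4, 5

Working:
S(6,1)=1; S(6,2)=31; S(6,3)=90; S(6,4)=65; S(6,5)=15; S(6,6)=1. So valid k = 2, 3, 4, 5.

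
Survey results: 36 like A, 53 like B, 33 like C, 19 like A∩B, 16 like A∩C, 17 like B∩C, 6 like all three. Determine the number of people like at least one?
76

|A∪B∪C| = 36+53+33-19-16-17+6 = 76.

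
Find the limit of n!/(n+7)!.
0

Working:
n!/(n+7)! = 1/[(n+1)(n+2)···(n+7)] → 0 as n → ∞.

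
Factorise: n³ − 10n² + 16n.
n(n − 2)(n − 8)

Solution: n³ − 10n² + 16n = n(n² − 10n + 16) = n(n − 2)(n − 8).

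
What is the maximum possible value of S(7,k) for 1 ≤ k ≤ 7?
350

Reasoning: Row S(7,k) for k = 1..7 (via S(n,k) = k·S(n−1,k) + S(n−1,k−1)): 1, 63, 301, 350, 140, 21, 1. The row is unimodal; maximum at k = 4: 350.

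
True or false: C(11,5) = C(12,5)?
LHS = C(11,5) = 462; RHS = C(12,5) = 792. 462 ≠ 792, so the statement does not hold.
Final answer: False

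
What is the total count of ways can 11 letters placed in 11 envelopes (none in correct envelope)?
Using D(n) = (n-1)[D(n-1) + D(n-2)]:
D(11) = (11-1) × [D(10) + D(9)]
      = 10 × [1334961 + 133496]
      = 10 × 1468457
      = 14,684,570
Final answer: 14,684,570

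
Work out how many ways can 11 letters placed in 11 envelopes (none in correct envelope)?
Using D(n) = (n-1)[D(n-1) + D(n-2)]:
D(11) = (11-1) × [D(10) + D(9)]
      = 10 × [1334961 + 133496]
      = 10 × 1468457
      = 14,684,570
Final answer: 14,684,570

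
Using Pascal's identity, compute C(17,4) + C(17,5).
C(17,4) + C(17,5) = C(18,5) = 8,568.

Answer: 8,568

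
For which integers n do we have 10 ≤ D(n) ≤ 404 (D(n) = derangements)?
5, 6

Using D(n) = (n−1)[D(n−1) + D(n−2)] with D(1)=0, D(2)=1: D(4)=9; D(5)=44; D(6)=265; D(7)=1,854. So valid n = 5, 6.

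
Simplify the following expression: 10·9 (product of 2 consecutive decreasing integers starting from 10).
This is P(10,2) = 10!/(8)! = 90.

Answer: 90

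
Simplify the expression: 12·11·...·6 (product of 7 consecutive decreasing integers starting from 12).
3,991,680

Explanation: This is P(12,7) = 12!/(5)! = 3,991,680.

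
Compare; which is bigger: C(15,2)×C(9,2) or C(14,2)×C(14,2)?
C(14,2)×C(14,2)
C(15,2)×C(9,2)=3,780, C(14,2)×C(14,2)=8,281.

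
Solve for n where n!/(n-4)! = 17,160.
n!/(n-4)! = n×(n-1)×(n-2)×(n-3), a product of 4 consecutive integers ≈ (n−1.5)^4. 17,160^(1/4) + 1.5 ≈ 12.9; check n = 13: 13×12×11×10 = 17,160 ✓. So n = 13.
Final answer: 13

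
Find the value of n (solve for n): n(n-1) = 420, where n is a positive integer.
21

Working:
n² − n − 420 = 0, so n = (1 ± √(1 + 4·420))/2 = (1 ± √1,681)/2 = (1 ± 41)/2, i.e. n = 21 or n = -20. Taking the positive root, n = 21 (check: 21×20 = 420).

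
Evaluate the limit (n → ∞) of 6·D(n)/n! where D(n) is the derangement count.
6/e

Reasoning: D(n)/n! → 1/e, so 6·D(n)/n! → 6/e.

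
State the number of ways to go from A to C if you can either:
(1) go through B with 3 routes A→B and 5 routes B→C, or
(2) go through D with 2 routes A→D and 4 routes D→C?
23

Explanation: Route via B: 3×5=15. Route via D: 2×4=8. Total: 23.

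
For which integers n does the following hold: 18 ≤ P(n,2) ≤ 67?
5, 6, 7, 8

Working:
P(4,2)=12; P(5,2)=20; P(6,2)=30; P(7,2)=42; P(8,2)=56; P(9,2)=72. So valid n = 5, 6, 7, 8.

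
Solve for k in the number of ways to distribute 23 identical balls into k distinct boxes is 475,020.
Stars and bars: the count is C(23+k−1, k−1), increasing in k. k=5: C(27,4) = 17,550, k=6: C(28,5) = 98,280, k=7: C(29,6) = 475,020 ✓. So k = 7.

Answer: 7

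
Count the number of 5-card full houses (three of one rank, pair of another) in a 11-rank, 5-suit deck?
Triple rank: 11. Triple suits: C(5,3)=10. Pair rank: 10. Pair suits: C(5,2)=10. Total: 11,000.
Final answer: 11,000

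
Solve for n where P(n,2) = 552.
24

Reasoning: P(n,2) = n(n−1) is increasing in n; n(n−1) ≈ (n−0.5)^2 = 552 gives n ≈ 24.0. Check: P(22,2) = 462, P(23,2) = 506, P(24,2) = 552 ✓. So n = 24.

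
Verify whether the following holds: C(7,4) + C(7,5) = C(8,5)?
True

Working:
Pascal's identity: LHS = 35 + 21 = 56; RHS = C(8,5) = 56. Both sides agree, so the statement holds.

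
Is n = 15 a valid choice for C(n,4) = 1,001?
C(15,4) = 15·14·13·12/4! = 32,760/24 = 1,365, which does not equal 1,001.

Answer: No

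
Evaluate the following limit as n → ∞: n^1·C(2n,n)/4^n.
∞
C(2n,n) ~ 4^n/√(πn), so n^1·C(2n,n)/4^n ~ n^(1 − 1/2)/√π → ∞.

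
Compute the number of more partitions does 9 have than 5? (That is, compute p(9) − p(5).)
Pentagonal recurrence p(n) = p(n−1) + p(n−2) − p(n−5) − p(n−7) + …: p(9) = p(8) + p(7) − p(4) − p(2) = 22 + 15 − 5 − 2 = 30.
p(5) = p(4) + p(3) − p(0) = 5 + 3 − 1 = 7.
Difference = 30 − 7 = 23.

Answer: 23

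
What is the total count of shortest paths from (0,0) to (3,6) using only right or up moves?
Choose 3 rights from 9 moves: C(9,3) = 84.

Answer: 84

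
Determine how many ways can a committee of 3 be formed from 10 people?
120
C(10,3) = 10! / (3! × (10-3)!)
         = 10! / (3! × 7!)
         = 120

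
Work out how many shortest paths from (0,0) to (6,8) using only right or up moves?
3,003

Choose 6 rights from 14 moves: C(14,6) = 3,003.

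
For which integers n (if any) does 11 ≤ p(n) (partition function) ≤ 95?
Tabulating p(n) via p(n) = p(n−1) + p(n−2) − p(n−5) − p(n−7) + …: p(5)=7; p(6)=11; p(7)=15; p(8)=22; p(9)=30; p(10)=42; p(11)=56; p(12)=77; p(13)=101. So valid n = 6, 7, 8, 9, 10, 11, 12.

Answer: 6, 7, 8, 9, 10, 11, 12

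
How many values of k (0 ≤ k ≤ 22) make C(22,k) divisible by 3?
11

Working:
Checking C(22,k) mod 3 for k = 0..22: divisible at k = 2, 5, 6, 7, 8, 11, 14, 15, 16, 17, 20. That's 11 values.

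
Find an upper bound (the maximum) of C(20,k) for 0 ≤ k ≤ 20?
184,756

Working:
Maximum at k = 10: C(20,10) = 184,756.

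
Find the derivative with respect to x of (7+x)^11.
Using the power rule: d/dx (7+x)^11 = 11(7+x)^{10}.
Final answer: 11(7+x)^10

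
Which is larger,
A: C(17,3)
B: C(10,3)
A

A=C(17,3)=680, B=C(10,3)=120.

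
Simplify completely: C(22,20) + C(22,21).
253
By Pascal's identity: C(23,21) = 253.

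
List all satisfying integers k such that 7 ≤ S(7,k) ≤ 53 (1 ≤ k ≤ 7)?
6

S(7,1)=1; S(7,2)=63; S(7,3)=301; S(7,4)=350; S(7,5)=140; S(7,6)=21; S(7,7)=1. So valid k = 6.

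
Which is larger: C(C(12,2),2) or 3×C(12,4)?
C(C(12,2),2)

C(C(12,2),2)=2,145, 3×C(12,4)=1,485.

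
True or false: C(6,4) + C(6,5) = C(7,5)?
True

Pascal's identity: LHS = 15 + 6 = 21; RHS = C(7,5) = 21. Both sides agree, so the statement holds.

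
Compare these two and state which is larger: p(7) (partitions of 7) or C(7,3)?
C(7,3)

Working:
Pentagonal recurrence p(n) = p(n−1) + p(n−2) − p(n−5) − p(n−7) + …: p(7) = p(6) + p(5) − p(2) − p(0) = 11 + 7 − 2 − 1 = 15; C(7,3) = 35.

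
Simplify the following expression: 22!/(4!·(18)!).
7,315
This is C(22,4) = 7,315.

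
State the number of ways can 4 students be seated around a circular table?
Circular arrangements: (4-1)! = 6.
Final answer: 6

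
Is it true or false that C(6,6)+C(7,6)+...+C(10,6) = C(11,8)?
False

Hockey stick identity gives Σ = C(11,7) = 330; RHS C(11,8) = 165.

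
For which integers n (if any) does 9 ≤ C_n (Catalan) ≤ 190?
4, 5, 6

C_3=5; C_4=14; C_5=42; C_6=132; C_7=429. So valid n = 4, 5, 6.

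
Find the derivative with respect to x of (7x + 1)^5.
Chain rule: 5(7x+1)^{4} × 7 = 35(7x+1)^{4}.

Answer: 35(7x + 1)^4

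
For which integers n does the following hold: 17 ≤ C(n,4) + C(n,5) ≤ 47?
6

Reasoning: C(5,4)+C(5,5)=6; C(6,4)+C(6,5)=21; C(7,4)+C(7,5)=56. So valid n = 6.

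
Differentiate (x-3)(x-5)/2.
(2x - 8)/2

d/dx[(x-3)(x-5)] = (x-5) + (x-3) = 2x - 8. Dividing by 2 gives (2x - 8)/2.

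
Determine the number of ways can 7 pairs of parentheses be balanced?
429

Solution: Using the Catalan number formula: C_n = C(2n, n) / (n+1)
C_7 = C(14, 7) / (7+1)
     = 3432 / 8
     = 429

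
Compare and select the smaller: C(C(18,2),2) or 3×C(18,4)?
3×C(18,4)
C(C(18,2),2)=11,628, 3×C(18,4)=9,180.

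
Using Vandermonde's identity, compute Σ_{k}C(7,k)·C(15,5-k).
26,334

= C(7+15,5) = C(22,5) = 26,334.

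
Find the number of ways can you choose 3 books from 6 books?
20

C(6,3) = 6! / (3! × (6-3)!)
         = 6! / (3! × 3!)
         = 20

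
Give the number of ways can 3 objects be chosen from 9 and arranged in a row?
504

Solution: P(9,3) = 9!/(9-3)! = 504.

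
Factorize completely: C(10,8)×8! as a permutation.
P(10,8)

C(10,8)×8! = [10!/(8!(2)!)]×8! = 10!/(2)! = P(10,8) = 1,814,400.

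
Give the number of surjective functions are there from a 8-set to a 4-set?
40,824

Onto functions = 4! × S(8,4)
First compute S(8,4) via recurrence:
Using the Stirling recurrence: S(n,k) = k·S(n-1,k) + S(n-1,k-1)
S(8,4) = 4·S(7,4) + S(7,3)
         = 4·350 + 301
         = 1400 + 301
         = 1,701
Then: 24 × 1701 = 40,824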